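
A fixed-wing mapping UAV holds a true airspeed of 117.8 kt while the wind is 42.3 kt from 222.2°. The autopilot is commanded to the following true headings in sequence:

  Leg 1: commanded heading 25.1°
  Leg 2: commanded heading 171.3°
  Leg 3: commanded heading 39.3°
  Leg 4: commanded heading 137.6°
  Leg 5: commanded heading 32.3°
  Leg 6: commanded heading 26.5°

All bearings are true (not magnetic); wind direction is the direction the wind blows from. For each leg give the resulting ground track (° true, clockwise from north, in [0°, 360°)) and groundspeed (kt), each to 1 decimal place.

Leg 1: heading 25.1°; drift +4.5° → track 29.6°, groundspeed 158.7 kt
Leg 2: heading 171.3°; drift -19.8° → track 151.5°, groundspeed 96.9 kt
Leg 3: heading 39.3°; drift +0.8° → track 40.1°, groundspeed 160.1 kt
Leg 4: heading 137.6°; drift -20.3° → track 117.3°, groundspeed 121.4 kt
Leg 5: heading 32.3°; drift +2.6° → track 34.9°, groundspeed 159.6 kt
Leg 6: heading 26.5°; drift +4.1° → track 30.6°, groundspeed 158.9 kt

Leg 1: track=29.6°, groundspeed=158.7 kt
Leg 2: track=151.5°, groundspeed=96.9 kt
Leg 3: track=40.1°, groundspeed=160.1 kt
Leg 4: track=117.3°, groundspeed=121.4 kt
Leg 5: track=34.9°, groundspeed=159.6 kt
Leg 6: track=30.6°, groundspeed=158.9 kt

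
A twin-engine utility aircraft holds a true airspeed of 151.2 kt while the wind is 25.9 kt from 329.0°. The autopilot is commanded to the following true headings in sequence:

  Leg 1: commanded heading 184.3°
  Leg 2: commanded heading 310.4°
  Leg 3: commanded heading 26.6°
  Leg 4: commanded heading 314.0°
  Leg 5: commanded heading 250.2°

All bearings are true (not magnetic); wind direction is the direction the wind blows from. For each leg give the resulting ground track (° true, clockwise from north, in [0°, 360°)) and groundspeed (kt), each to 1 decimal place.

Leg 1: heading 184.3°; drift -5.0° → track 179.3°, groundspeed 173.0 kt
Leg 2: heading 310.4°; drift -3.7° → track 306.7°, groundspeed 126.9 kt
Leg 3: heading 26.6°; drift +9.0° → track 35.6°, groundspeed 139.1 kt
Leg 4: heading 314.0°; drift -3.0° → track 311.0°, groundspeed 126.4 kt
Leg 5: heading 250.2°; drift -9.9° → track 240.3°, groundspeed 148.4 kt

Leg 1: track=179.3°, groundspeed=173.0 kt
Leg 2: track=306.7°, groundspeed=126.9 kt
Leg 3: track=35.6°, groundspeed=139.1 kt
Leg 4: track=311.0°, groundspeed=126.4 kt
Leg 5: track=240.3°, groundspeed=148.4 kt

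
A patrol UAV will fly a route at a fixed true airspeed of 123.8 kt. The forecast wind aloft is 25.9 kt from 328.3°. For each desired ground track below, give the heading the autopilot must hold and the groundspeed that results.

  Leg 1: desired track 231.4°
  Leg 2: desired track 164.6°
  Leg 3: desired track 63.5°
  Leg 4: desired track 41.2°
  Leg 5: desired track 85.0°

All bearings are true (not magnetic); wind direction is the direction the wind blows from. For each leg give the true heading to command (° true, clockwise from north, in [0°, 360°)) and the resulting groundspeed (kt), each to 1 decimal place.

Leg 1: heading=243.4°, groundspeed=124.2 kt
Leg 2: heading=168.0°, groundspeed=148.4 kt
Leg 3: heading=51.5°, groundspeed=123.4 kt
Leg 4: heading=29.7°, groundspeed=113.7 kt
Leg 5: heading=74.2°, groundspeed=133.3 kt

Leg 1: desired track 231.4°; wind correction +12.0° → command heading 243.4°, groundspeed 124.2 kt
Leg 2: desired track 164.6°; wind correction +3.4° → command heading 168.0°, groundspeed 148.4 kt
Leg 3: desired track 63.5°; wind correction -12.0° → command heading 51.5°, groundspeed 123.4 kt
Leg 4: desired track 41.2°; wind correction -11.5° → command heading 29.7°, groundspeed 113.7 kt
Leg 5: desired track 85.0°; wind correction -10.8° → command heading 74.2°, groundspeed 133.3 kt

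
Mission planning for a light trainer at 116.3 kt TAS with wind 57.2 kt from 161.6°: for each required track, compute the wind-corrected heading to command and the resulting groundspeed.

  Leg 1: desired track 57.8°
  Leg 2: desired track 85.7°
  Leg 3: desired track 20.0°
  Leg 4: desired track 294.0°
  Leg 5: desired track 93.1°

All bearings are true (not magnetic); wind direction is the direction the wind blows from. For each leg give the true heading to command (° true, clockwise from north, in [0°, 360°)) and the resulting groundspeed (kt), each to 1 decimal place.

Leg 1: desired track 57.8°; wind correction +28.5° → command heading 86.3°, groundspeed 115.8 kt
Leg 2: desired track 85.7°; wind correction +28.5° → command heading 114.2°, groundspeed 88.3 kt
Leg 3: desired track 20.0°; wind correction +17.8° → command heading 37.8°, groundspeed 155.6 kt
Leg 4: desired track 294.0°; wind correction -21.3° → command heading 272.7°, groundspeed 146.9 kt
Leg 5: desired track 93.1°; wind correction +27.2° → command heading 120.3°, groundspeed 82.4 kt

Leg 1: heading=86.3°, groundspeed=115.8 kt
Leg 2: heading=114.2°, groundspeed=88.3 kt
Leg 3: heading=37.8°, groundspeed=155.6 kt
Leg 4: heading=272.7°, groundspeed=146.9 kt
Leg 5: heading=120.3°, groundspeed=82.4 kt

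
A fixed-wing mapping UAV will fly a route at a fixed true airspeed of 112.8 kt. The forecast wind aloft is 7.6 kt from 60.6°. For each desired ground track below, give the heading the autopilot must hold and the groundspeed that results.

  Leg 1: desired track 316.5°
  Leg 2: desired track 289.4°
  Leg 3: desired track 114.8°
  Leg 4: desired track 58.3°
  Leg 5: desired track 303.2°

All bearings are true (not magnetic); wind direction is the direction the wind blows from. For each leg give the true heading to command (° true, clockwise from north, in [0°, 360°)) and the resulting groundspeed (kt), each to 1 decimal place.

Leg 1: desired track 316.5°; wind correction +3.7° → command heading 320.2°, groundspeed 114.4 kt
Leg 2: desired track 289.4°; wind correction +2.9° → command heading 292.3°, groundspeed 117.7 kt
Leg 3: desired track 114.8°; wind correction -3.1° → command heading 111.7°, groundspeed 108.2 kt
Leg 4: desired track 58.3°; wind correction +0.2° → command heading 58.5°, groundspeed 105.2 kt
Leg 5: desired track 303.2°; wind correction +3.4° → command heading 306.6°, groundspeed 116.1 kt

Leg 1: heading=320.2°, groundspeed=114.4 kt
Leg 2: heading=292.3°, groundspeed=117.7 kt
Leg 3: heading=111.7°, groundspeed=108.2 kt
Leg 4: heading=58.5°, groundspeed=105.2 kt
Leg 5: heading=306.6°, groundspeed=116.1 kt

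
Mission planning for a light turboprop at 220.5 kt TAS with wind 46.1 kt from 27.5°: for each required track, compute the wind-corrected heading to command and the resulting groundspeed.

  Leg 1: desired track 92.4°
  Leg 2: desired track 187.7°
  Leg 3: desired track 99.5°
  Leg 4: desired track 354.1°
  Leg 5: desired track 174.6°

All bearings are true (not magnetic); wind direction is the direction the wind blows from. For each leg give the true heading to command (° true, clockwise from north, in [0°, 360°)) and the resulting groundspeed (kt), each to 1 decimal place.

Leg 1: desired track 92.4°; wind correction -10.9° → command heading 81.5°, groundspeed 197.0 kt
Leg 2: desired track 187.7°; wind correction -4.1° → command heading 183.6°, groundspeed 263.3 kt
Leg 3: desired track 99.5°; wind correction -11.5° → command heading 88.0°, groundspeed 201.9 kt
Leg 4: desired track 354.1°; wind correction +6.6° → command heading 0.7°, groundspeed 180.5 kt
Leg 5: desired track 174.6°; wind correction -6.5° → command heading 168.1°, groundspeed 257.8 kt

Leg 1: heading=81.5°, groundspeed=197.0 kt
Leg 2: heading=183.6°, groundspeed=263.3 kt
Leg 3: heading=88.0°, groundspeed=201.9 kt
Leg 4: heading=0.7°, groundspeed=180.5 kt
Leg 5: heading=168.1°, groundspeed=257.8 kt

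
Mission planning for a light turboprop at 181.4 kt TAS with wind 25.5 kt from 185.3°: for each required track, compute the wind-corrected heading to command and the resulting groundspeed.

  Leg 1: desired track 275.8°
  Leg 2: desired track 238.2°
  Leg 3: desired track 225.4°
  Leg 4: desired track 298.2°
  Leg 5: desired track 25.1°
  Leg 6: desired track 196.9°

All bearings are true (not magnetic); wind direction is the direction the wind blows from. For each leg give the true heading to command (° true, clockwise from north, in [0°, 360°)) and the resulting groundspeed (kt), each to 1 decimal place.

Leg 1: desired track 275.8°; wind correction -8.1° → command heading 267.7°, groundspeed 179.8 kt
Leg 2: desired track 238.2°; wind correction -6.4° → command heading 231.8°, groundspeed 164.9 kt
Leg 3: desired track 225.4°; wind correction -5.2° → command heading 220.2°, groundspeed 161.1 kt
Leg 4: desired track 298.2°; wind correction -7.4° → command heading 290.8°, groundspeed 189.8 kt
Leg 5: desired track 25.1°; wind correction +2.7° → command heading 27.8°, groundspeed 205.2 kt
Leg 6: desired track 196.9°; wind correction -1.6° → command heading 195.3°, groundspeed 156.3 kt

Leg 1: heading=267.7°, groundspeed=179.8 kt
Leg 2: heading=231.8°, groundspeed=164.9 kt
Leg 3: heading=220.2°, groundspeed=161.1 kt
Leg 4: heading=290.8°, groundspeed=189.8 kt
Leg 5: heading=27.8°, groundspeed=205.2 kt
Leg 6: heading=195.3°, groundspeed=156.3 kt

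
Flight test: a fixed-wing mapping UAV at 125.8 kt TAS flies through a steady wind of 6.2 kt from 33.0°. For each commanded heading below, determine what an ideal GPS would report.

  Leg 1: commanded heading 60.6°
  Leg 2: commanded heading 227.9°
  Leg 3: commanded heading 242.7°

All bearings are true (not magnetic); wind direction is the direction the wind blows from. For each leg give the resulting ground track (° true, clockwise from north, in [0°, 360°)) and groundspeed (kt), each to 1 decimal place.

Leg 1: track=62.0°, groundspeed=120.3 kt
Leg 2: track=227.2°, groundspeed=131.8 kt
Leg 3: track=241.4°, groundspeed=131.2 kt

Leg 1: heading 60.6°; drift +1.4° → track 62.0°, groundspeed 120.3 kt
Leg 2: heading 227.9°; drift -0.7° → track 227.2°, groundspeed 131.8 kt
Leg 3: heading 242.7°; drift -1.3° → track 241.4°, groundspeed 131.2 kt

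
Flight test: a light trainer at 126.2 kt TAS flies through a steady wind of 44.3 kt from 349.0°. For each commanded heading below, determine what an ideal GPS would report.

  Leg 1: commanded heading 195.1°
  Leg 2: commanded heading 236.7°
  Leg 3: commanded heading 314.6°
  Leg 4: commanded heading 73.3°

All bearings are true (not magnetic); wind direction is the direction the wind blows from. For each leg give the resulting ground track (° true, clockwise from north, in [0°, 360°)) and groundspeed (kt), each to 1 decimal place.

Leg 1: heading 195.1°; drift -6.7° → track 188.4°, groundspeed 167.1 kt
Leg 2: heading 236.7°; drift -16.0° → track 220.7°, groundspeed 148.8 kt
Leg 3: heading 314.6°; drift -15.6° → track 299.0°, groundspeed 93.1 kt
Leg 4: heading 73.3°; drift +19.9° → track 93.2°, groundspeed 129.5 kt

Leg 1: track=188.4°, groundspeed=167.1 kt
Leg 2: track=220.7°, groundspeed=148.8 kt
Leg 3: track=299.0°, groundspeed=93.1 kt
Leg 4: track=93.2°, groundspeed=129.5 kt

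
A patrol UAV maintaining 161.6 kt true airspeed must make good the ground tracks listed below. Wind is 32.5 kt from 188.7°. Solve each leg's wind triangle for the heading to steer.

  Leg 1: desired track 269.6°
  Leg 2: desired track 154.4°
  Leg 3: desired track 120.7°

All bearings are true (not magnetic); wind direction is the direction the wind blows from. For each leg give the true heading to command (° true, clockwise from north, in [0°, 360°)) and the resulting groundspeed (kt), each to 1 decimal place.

Leg 1: desired track 269.6°; wind correction -11.5° → command heading 258.1°, groundspeed 153.2 kt
Leg 2: desired track 154.4°; wind correction +6.5° → command heading 160.9°, groundspeed 133.7 kt
Leg 3: desired track 120.7°; wind correction +10.7° → command heading 131.4°, groundspeed 146.6 kt

Leg 1: heading=258.1°, groundspeed=153.2 kt
Leg 2: heading=160.9°, groundspeed=133.7 kt
Leg 3: heading=131.4°, groundspeed=146.6 kt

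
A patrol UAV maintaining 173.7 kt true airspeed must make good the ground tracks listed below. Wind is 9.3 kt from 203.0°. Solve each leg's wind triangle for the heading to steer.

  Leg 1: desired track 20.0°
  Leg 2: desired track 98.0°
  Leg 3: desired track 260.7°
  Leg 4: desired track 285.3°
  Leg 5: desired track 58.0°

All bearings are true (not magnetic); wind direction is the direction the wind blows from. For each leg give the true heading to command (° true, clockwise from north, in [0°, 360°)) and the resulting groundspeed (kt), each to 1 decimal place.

Leg 1: heading=19.8°, groundspeed=183.0 kt
Leg 2: heading=101.0°, groundspeed=175.9 kt
Leg 3: heading=258.1°, groundspeed=168.6 kt
Leg 4: heading=282.3°, groundspeed=172.2 kt
Leg 5: heading=59.8°, groundspeed=181.2 kt

Leg 1: desired track 20.0°; wind correction -0.2° → command heading 19.8°, groundspeed 183.0 kt
Leg 2: desired track 98.0°; wind correction +3.0° → command heading 101.0°, groundspeed 175.9 kt
Leg 3: desired track 260.7°; wind correction -2.6° → command heading 258.1°, groundspeed 168.6 kt
Leg 4: desired track 285.3°; wind correction -3.0° → command heading 282.3°, groundspeed 172.2 kt
Leg 5: desired track 58.0°; wind correction +1.8° → command heading 59.8°, groundspeed 181.2 kt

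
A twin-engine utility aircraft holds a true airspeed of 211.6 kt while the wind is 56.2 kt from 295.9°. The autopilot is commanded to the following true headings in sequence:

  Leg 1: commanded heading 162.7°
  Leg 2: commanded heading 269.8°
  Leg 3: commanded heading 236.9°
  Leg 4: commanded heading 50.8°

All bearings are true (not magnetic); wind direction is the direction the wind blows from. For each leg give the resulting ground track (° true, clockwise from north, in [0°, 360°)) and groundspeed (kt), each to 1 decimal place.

Leg 1: track=153.4°, groundspeed=253.4 kt
Leg 2: track=261.1°, groundspeed=163.0 kt
Leg 3: track=222.1°, groundspeed=188.9 kt
Leg 4: track=63.0°, groundspeed=240.7 kt

Leg 1: heading 162.7°; drift -9.3° → track 153.4°, groundspeed 253.4 kt
Leg 2: heading 269.8°; drift -8.7° → track 261.1°, groundspeed 163.0 kt
Leg 3: heading 236.9°; drift -14.8° → track 222.1°, groundspeed 188.9 kt
Leg 4: heading 50.8°; drift +12.2° → track 63.0°, groundspeed 240.7 kt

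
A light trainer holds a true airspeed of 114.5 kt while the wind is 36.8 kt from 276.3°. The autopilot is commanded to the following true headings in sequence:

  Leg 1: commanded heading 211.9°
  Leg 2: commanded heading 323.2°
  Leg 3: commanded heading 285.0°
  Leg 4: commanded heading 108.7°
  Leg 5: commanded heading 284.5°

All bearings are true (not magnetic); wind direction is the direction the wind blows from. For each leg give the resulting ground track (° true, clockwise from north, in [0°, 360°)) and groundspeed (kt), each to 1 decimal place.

Leg 1: track=193.3°, groundspeed=104.0 kt
Leg 2: track=339.9°, groundspeed=93.3 kt
Leg 3: track=289.1°, groundspeed=78.3 kt
Leg 4: track=105.7°, groundspeed=150.6 kt
Leg 5: track=288.3°, groundspeed=78.3 kt

Leg 1: heading 211.9°; drift -18.6° → track 193.3°, groundspeed 104.0 kt
Leg 2: heading 323.2°; drift +16.7° → track 339.9°, groundspeed 93.3 kt
Leg 3: heading 285.0°; drift +4.1° → track 289.1°, groundspeed 78.3 kt
Leg 4: heading 108.7°; drift -3.0° → track 105.7°, groundspeed 150.6 kt
Leg 5: heading 284.5°; drift +3.8° → track 288.3°, groundspeed 78.3 kt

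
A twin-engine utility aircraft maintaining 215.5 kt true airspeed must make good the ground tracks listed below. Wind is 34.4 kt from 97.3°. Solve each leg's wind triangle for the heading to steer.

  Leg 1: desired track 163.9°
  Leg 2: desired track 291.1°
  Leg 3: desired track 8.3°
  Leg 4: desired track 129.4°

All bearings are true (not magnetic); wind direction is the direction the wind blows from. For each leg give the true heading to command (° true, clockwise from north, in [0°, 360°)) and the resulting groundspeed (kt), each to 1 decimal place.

Leg 1: desired track 163.9°; wind correction -8.4° → command heading 155.5°, groundspeed 199.5 kt
Leg 2: desired track 291.1°; wind correction +2.2° → command heading 293.3°, groundspeed 248.8 kt
Leg 3: desired track 8.3°; wind correction +9.2° → command heading 17.5°, groundspeed 212.1 kt
Leg 4: desired track 129.4°; wind correction -4.9° → command heading 124.5°, groundspeed 185.6 kt

Leg 1: heading=155.5°, groundspeed=199.5 kt
Leg 2: heading=293.3°, groundspeed=248.8 kt
Leg 3: heading=17.5°, groundspeed=212.1 kt
Leg 4: heading=124.5°, groundspeed=185.6 kt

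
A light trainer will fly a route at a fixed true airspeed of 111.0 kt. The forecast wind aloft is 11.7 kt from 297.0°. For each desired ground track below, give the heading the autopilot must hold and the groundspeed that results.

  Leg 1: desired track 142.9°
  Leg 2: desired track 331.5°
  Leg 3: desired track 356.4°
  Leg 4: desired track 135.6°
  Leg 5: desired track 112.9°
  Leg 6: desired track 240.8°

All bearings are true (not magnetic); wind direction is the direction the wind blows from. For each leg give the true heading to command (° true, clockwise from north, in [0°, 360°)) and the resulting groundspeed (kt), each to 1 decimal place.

Leg 1: desired track 142.9°; wind correction +2.6° → command heading 145.5°, groundspeed 121.4 kt
Leg 2: desired track 331.5°; wind correction -3.4° → command heading 328.1°, groundspeed 101.2 kt
Leg 3: desired track 356.4°; wind correction -5.2° → command heading 351.2°, groundspeed 104.6 kt
Leg 4: desired track 135.6°; wind correction +1.9° → command heading 137.5°, groundspeed 122.0 kt
Leg 5: desired track 112.9°; wind correction -0.4° → command heading 112.5°, groundspeed 122.7 kt
Leg 6: desired track 240.8°; wind correction +5.0° → command heading 245.8°, groundspeed 104.1 kt

Leg 1: heading=145.5°, groundspeed=121.4 kt
Leg 2: heading=328.1°, groundspeed=101.2 kt
Leg 3: heading=351.2°, groundspeed=104.6 kt
Leg 4: heading=137.5°, groundspeed=122.0 kt
Leg 5: heading=112.5°, groundspeed=122.7 kt
Leg 6: heading=245.8°, groundspeed=104.1 kt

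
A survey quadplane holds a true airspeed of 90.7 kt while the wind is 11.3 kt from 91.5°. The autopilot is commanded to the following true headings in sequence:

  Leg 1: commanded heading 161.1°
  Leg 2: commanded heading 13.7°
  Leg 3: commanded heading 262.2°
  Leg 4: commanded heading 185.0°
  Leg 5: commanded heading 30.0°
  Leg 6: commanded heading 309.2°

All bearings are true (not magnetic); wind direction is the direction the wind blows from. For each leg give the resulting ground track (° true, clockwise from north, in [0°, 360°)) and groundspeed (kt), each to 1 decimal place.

Leg 1: track=168.1°, groundspeed=87.4 kt
Leg 2: track=6.6°, groundspeed=89.0 kt
Leg 3: track=263.2°, groundspeed=101.9 kt
Leg 4: track=192.0°, groundspeed=92.1 kt
Leg 5: track=23.4°, groundspeed=85.9 kt
Leg 6: track=305.2°, groundspeed=99.9 kt

Leg 1: heading 161.1°; drift +7.0° → track 168.1°, groundspeed 87.4 kt
Leg 2: heading 13.7°; drift -7.1° → track 6.6°, groundspeed 89.0 kt
Leg 3: heading 262.2°; drift +1.0° → track 263.2°, groundspeed 101.9 kt
Leg 4: heading 185.0°; drift +7.0° → track 192.0°, groundspeed 92.1 kt
Leg 5: heading 30.0°; drift -6.6° → track 23.4°, groundspeed 85.9 kt
Leg 6: heading 309.2°; drift -4.0° → track 305.2°, groundspeed 99.9 kt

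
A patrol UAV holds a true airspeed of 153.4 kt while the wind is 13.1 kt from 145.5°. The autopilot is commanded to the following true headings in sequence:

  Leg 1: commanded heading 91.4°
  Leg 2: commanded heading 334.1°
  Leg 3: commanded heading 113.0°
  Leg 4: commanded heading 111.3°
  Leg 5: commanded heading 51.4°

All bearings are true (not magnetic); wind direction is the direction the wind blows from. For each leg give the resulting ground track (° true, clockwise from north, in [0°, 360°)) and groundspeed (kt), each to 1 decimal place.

Leg 1: heading 91.4°; drift -4.2° → track 87.2°, groundspeed 146.1 kt
Leg 2: heading 334.1°; drift -0.7° → track 333.4°, groundspeed 166.4 kt
Leg 3: heading 113.0°; drift -2.8° → track 110.2°, groundspeed 142.5 kt
Leg 4: heading 111.3°; drift -3.0° → track 108.3°, groundspeed 142.8 kt
Leg 5: heading 51.4°; drift -4.8° → track 46.6°, groundspeed 154.9 kt

Leg 1: track=87.2°, groundspeed=146.1 kt
Leg 2: track=333.4°, groundspeed=166.4 kt
Leg 3: track=110.2°, groundspeed=142.5 kt
Leg 4: track=108.3°, groundspeed=142.8 kt
Leg 5: track=46.6°, groundspeed=154.9 kt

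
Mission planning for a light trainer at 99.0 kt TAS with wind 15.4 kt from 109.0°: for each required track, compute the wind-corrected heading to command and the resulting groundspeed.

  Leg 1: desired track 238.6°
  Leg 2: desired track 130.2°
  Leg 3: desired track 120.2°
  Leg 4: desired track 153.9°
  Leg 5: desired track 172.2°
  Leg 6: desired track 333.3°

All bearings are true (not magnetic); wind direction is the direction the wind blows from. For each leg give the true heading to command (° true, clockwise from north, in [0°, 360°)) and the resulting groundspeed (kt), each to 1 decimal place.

Leg 1: heading=231.7°, groundspeed=108.1 kt
Leg 2: heading=127.0°, groundspeed=84.5 kt
Leg 3: heading=118.5°, groundspeed=83.8 kt
Leg 4: heading=147.6°, groundspeed=87.5 kt
Leg 5: heading=164.2°, groundspeed=91.1 kt
Leg 6: heading=339.5°, groundspeed=109.4 kt

Leg 1: desired track 238.6°; wind correction -6.9° → command heading 231.7°, groundspeed 108.1 kt
Leg 2: desired track 130.2°; wind correction -3.2° → command heading 127.0°, groundspeed 84.5 kt
Leg 3: desired track 120.2°; wind correction -1.7° → command heading 118.5°, groundspeed 83.8 kt
Leg 4: desired track 153.9°; wind correction -6.3° → command heading 147.6°, groundspeed 87.5 kt
Leg 5: desired track 172.2°; wind correction -8.0° → command heading 164.2°, groundspeed 91.1 kt
Leg 6: desired track 333.3°; wind correction +6.2° → command heading 339.5°, groundspeed 109.4 kt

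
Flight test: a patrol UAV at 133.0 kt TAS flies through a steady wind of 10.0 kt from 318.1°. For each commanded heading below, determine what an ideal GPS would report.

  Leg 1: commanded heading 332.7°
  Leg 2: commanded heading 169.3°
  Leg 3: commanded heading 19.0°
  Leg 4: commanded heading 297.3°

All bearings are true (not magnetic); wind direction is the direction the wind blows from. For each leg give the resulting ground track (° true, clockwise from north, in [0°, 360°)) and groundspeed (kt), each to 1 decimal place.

Leg 1: track=333.9°, groundspeed=123.3 kt
Leg 2: track=167.2°, groundspeed=141.6 kt
Leg 3: track=22.9°, groundspeed=128.4 kt
Leg 4: track=295.7°, groundspeed=123.7 kt

Leg 1: heading 332.7°; drift +1.2° → track 333.9°, groundspeed 123.3 kt
Leg 2: heading 169.3°; drift -2.1° → track 167.2°, groundspeed 141.6 kt
Leg 3: heading 19.0°; drift +3.9° → track 22.9°, groundspeed 128.4 kt
Leg 4: heading 297.3°; drift -1.6° → track 295.7°, groundspeed 123.7 kt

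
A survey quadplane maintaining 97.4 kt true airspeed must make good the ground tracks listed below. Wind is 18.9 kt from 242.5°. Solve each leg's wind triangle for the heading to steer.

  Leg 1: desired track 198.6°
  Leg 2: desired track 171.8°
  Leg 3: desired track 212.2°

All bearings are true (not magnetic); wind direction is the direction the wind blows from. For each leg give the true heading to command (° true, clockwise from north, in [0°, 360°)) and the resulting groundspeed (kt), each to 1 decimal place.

Leg 1: desired track 198.6°; wind correction +7.7° → command heading 206.3°, groundspeed 82.9 kt
Leg 2: desired track 171.8°; wind correction +10.6° → command heading 182.4°, groundspeed 89.5 kt
Leg 3: desired track 212.2°; wind correction +5.6° → command heading 217.8°, groundspeed 80.6 kt

Leg 1: heading=206.3°, groundspeed=82.9 kt
Leg 2: heading=182.4°, groundspeed=89.5 kt
Leg 3: heading=217.8°, groundspeed=80.6 kt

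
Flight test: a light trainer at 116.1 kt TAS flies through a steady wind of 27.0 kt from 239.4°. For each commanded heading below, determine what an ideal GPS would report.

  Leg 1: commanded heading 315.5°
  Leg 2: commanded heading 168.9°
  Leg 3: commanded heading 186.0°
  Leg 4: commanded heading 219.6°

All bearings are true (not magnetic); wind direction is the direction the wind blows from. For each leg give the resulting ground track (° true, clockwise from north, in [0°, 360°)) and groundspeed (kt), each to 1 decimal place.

Leg 1: track=328.9°, groundspeed=112.7 kt
Leg 2: track=155.5°, groundspeed=110.1 kt
Leg 3: track=173.8°, groundspeed=102.3 kt
Leg 4: track=213.8°, groundspeed=91.2 kt

Leg 1: heading 315.5°; drift +13.4° → track 328.9°, groundspeed 112.7 kt
Leg 2: heading 168.9°; drift -13.4° → track 155.5°, groundspeed 110.1 kt
Leg 3: heading 186.0°; drift -12.2° → track 173.8°, groundspeed 102.3 kt
Leg 4: heading 219.6°; drift -5.8° → track 213.8°, groundspeed 91.2 kt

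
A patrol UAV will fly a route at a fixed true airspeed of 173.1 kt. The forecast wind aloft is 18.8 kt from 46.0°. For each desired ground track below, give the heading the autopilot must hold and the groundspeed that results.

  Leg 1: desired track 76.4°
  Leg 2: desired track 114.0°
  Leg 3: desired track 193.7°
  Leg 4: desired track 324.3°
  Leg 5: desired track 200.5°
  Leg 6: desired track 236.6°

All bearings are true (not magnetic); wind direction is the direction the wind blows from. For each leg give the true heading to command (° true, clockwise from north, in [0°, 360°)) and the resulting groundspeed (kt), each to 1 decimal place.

Leg 1: desired track 76.4°; wind correction -3.2° → command heading 73.2°, groundspeed 156.6 kt
Leg 2: desired track 114.0°; wind correction -5.8° → command heading 108.2°, groundspeed 165.2 kt
Leg 3: desired track 193.7°; wind correction -3.3° → command heading 190.4°, groundspeed 188.7 kt
Leg 4: desired track 324.3°; wind correction +6.2° → command heading 330.5°, groundspeed 169.4 kt
Leg 5: desired track 200.5°; wind correction -2.7° → command heading 197.8°, groundspeed 189.9 kt
Leg 6: desired track 236.6°; wind correction +1.1° → command heading 237.7°, groundspeed 191.5 kt

Leg 1: heading=73.2°, groundspeed=156.6 kt
Leg 2: heading=108.2°, groundspeed=165.2 kt
Leg 3: heading=190.4°, groundspeed=188.7 kt
Leg 4: heading=330.5°, groundspeed=169.4 kt
Leg 5: heading=197.8°, groundspeed=189.9 kt
Leg 6: heading=237.7°, groundspeed=191.5 kt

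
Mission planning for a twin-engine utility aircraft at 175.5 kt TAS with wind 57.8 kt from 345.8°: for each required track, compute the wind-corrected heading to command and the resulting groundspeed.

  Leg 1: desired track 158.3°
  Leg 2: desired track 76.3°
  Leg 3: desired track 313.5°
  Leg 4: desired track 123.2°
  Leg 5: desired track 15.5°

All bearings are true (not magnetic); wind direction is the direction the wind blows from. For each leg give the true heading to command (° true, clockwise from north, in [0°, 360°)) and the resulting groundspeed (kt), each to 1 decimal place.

Leg 1: heading=155.8°, groundspeed=232.6 kt
Leg 2: heading=57.1°, groundspeed=166.2 kt
Leg 3: heading=323.6°, groundspeed=123.9 kt
Leg 4: heading=110.3°, groundspeed=213.6 kt
Leg 5: heading=6.1°, groundspeed=122.9 kt

Leg 1: desired track 158.3°; wind correction -2.5° → command heading 155.8°, groundspeed 232.6 kt
Leg 2: desired track 76.3°; wind correction -19.2° → command heading 57.1°, groundspeed 166.2 kt
Leg 3: desired track 313.5°; wind correction +10.1° → command heading 323.6°, groundspeed 123.9 kt
Leg 4: desired track 123.2°; wind correction -12.9° → command heading 110.3°, groundspeed 213.6 kt
Leg 5: desired track 15.5°; wind correction -9.4° → command heading 6.1°, groundspeed 122.9 kt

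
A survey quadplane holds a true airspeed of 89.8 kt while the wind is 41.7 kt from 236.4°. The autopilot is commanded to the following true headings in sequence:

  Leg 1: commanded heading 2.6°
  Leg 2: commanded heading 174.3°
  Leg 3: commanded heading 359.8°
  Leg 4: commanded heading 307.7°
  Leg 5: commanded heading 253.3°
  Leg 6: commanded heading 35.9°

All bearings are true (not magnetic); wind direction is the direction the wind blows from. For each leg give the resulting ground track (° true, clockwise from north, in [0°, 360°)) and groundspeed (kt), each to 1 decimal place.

Leg 1: heading 2.6°; drift +16.4° → track 19.0°, groundspeed 119.3 kt
Leg 2: heading 174.3°; drift -27.7° → track 146.6°, groundspeed 79.4 kt
Leg 3: heading 359.8°; drift +17.2° → track 17.0°, groundspeed 118.0 kt
Leg 4: heading 307.7°; drift +27.3° → track 335.0°, groundspeed 86.0 kt
Leg 5: heading 253.3°; drift +13.7° → track 267.0°, groundspeed 51.4 kt
Leg 6: heading 35.9°; drift +6.5° → track 42.4°, groundspeed 129.7 kt

Leg 1: track=19.0°, groundspeed=119.3 kt
Leg 2: track=146.6°, groundspeed=79.4 kt
Leg 3: track=17.0°, groundspeed=118.0 kt
Leg 4: track=335.0°, groundspeed=86.0 kt
Leg 5: track=267.0°, groundspeed=51.4 kt
Leg 6: track=42.4°, groundspeed=129.7 kt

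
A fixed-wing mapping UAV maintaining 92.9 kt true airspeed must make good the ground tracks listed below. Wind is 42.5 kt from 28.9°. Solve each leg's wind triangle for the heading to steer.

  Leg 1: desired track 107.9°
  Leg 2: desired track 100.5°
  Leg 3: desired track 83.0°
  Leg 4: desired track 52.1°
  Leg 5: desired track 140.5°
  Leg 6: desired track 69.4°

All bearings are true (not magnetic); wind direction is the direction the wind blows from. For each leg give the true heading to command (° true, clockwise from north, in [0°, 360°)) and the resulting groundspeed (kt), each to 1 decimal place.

Leg 1: heading=81.2°, groundspeed=74.9 kt
Leg 2: heading=74.8°, groundspeed=70.3 kt
Leg 3: heading=61.2°, groundspeed=61.4 kt
Leg 4: heading=41.7°, groundspeed=52.3 kt
Leg 5: heading=115.3°, groundspeed=99.7 kt
Leg 6: heading=52.1°, groundspeed=56.4 kt

Leg 1: desired track 107.9°; wind correction -26.7° → command heading 81.2°, groundspeed 74.9 kt
Leg 2: desired track 100.5°; wind correction -25.7° → command heading 74.8°, groundspeed 70.3 kt
Leg 3: desired track 83.0°; wind correction -21.8° → command heading 61.2°, groundspeed 61.4 kt
Leg 4: desired track 52.1°; wind correction -10.4° → command heading 41.7°, groundspeed 52.3 kt
Leg 5: desired track 140.5°; wind correction -25.2° → command heading 115.3°, groundspeed 99.7 kt
Leg 6: desired track 69.4°; wind correction -17.3° → command heading 52.1°, groundspeed 56.4 kt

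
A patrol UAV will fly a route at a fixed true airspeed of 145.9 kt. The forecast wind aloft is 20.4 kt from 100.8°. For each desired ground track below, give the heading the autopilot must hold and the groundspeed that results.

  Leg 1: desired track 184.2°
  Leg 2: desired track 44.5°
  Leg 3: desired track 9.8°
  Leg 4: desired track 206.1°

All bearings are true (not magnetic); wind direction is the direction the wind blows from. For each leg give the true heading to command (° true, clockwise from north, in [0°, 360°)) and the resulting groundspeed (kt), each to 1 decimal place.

Leg 1: desired track 184.2°; wind correction -8.0° → command heading 176.2°, groundspeed 142.1 kt
Leg 2: desired track 44.5°; wind correction +6.7° → command heading 51.2°, groundspeed 133.6 kt
Leg 3: desired track 9.8°; wind correction +8.0° → command heading 17.8°, groundspeed 144.8 kt
Leg 4: desired track 206.1°; wind correction -7.8° → command heading 198.3°, groundspeed 150.0 kt

Leg 1: heading=176.2°, groundspeed=142.1 kt
Leg 2: heading=51.2°, groundspeed=133.6 kt
Leg 3: heading=17.8°, groundspeed=144.8 kt
Leg 4: heading=198.3°, groundspeed=150.0 kt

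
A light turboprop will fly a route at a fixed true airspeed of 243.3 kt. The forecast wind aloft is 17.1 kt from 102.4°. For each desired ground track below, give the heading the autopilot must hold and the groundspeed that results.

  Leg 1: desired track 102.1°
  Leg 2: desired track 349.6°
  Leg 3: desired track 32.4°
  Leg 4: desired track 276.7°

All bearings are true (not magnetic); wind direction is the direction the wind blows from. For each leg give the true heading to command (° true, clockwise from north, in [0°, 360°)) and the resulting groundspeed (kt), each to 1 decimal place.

Leg 1: heading=102.1°, groundspeed=226.2 kt
Leg 2: heading=353.3°, groundspeed=249.4 kt
Leg 3: heading=36.2°, groundspeed=236.9 kt
Leg 4: heading=276.3°, groundspeed=260.3 kt

Leg 1: desired track 102.1°; wind correction +0.0° → command heading 102.1°, groundspeed 226.2 kt
Leg 2: desired track 349.6°; wind correction +3.7° → command heading 353.3°, groundspeed 249.4 kt
Leg 3: desired track 32.4°; wind correction +3.8° → command heading 36.2°, groundspeed 236.9 kt
Leg 4: desired track 276.7°; wind correction -0.4° → command heading 276.3°, groundspeed 260.3 kt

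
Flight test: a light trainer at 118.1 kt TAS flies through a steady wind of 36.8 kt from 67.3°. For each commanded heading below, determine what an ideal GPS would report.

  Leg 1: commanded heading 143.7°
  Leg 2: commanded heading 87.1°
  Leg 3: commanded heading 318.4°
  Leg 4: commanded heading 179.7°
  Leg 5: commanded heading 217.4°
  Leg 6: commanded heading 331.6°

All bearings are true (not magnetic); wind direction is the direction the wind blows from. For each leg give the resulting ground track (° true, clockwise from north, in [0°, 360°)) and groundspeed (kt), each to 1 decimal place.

Leg 1: heading 143.7°; drift +18.1° → track 161.8°, groundspeed 115.1 kt
Leg 2: heading 87.1°; drift +8.5° → track 95.6°, groundspeed 84.4 kt
Leg 3: heading 318.4°; drift -15.0° → track 303.4°, groundspeed 134.6 kt
Leg 4: heading 179.7°; drift +14.4° → track 194.1°, groundspeed 136.4 kt
Leg 5: heading 217.4°; drift +7.0° → track 224.4°, groundspeed 151.1 kt
Leg 6: heading 331.6°; drift -16.7° → track 314.9°, groundspeed 127.1 kt

Leg 1: track=161.8°, groundspeed=115.1 kt
Leg 2: track=95.6°, groundspeed=84.4 kt
Leg 3: track=303.4°, groundspeed=134.6 kt
Leg 4: track=194.1°, groundspeed=136.4 kt
Leg 5: track=224.4°, groundspeed=151.1 kt
Leg 6: track=314.9°, groundspeed=127.1 kt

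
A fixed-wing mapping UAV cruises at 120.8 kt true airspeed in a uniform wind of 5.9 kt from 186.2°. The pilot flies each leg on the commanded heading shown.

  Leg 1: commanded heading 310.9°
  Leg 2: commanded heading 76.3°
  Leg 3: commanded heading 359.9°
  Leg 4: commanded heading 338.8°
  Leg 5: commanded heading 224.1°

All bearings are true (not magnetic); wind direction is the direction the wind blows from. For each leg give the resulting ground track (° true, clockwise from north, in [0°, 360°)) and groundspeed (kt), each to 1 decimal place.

Leg 1: heading 310.9°; drift +2.2° → track 313.1°, groundspeed 124.3 kt
Leg 2: heading 76.3°; drift -2.6° → track 73.7°, groundspeed 122.9 kt
Leg 3: heading 359.9°; drift +0.3° → track 0.2°, groundspeed 126.7 kt
Leg 4: heading 338.8°; drift +1.2° → track 340.0°, groundspeed 126.1 kt
Leg 5: heading 224.1°; drift +1.8° → track 225.9°, groundspeed 116.2 kt

Leg 1: track=313.1°, groundspeed=124.3 kt
Leg 2: track=73.7°, groundspeed=122.9 kt
Leg 3: track=0.2°, groundspeed=126.7 kt
Leg 4: track=340.0°, groundspeed=126.1 kt
Leg 5: track=225.9°, groundspeed=116.2 kt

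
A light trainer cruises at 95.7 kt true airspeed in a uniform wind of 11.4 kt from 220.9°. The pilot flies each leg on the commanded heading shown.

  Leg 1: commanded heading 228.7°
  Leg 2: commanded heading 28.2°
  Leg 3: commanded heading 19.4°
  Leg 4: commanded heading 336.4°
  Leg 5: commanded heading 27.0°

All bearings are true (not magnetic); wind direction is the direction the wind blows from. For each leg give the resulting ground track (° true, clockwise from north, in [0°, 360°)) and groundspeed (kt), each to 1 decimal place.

Leg 1: heading 228.7°; drift +1.1° → track 229.8°, groundspeed 84.4 kt
Leg 2: heading 28.2°; drift +1.3° → track 29.5°, groundspeed 106.9 kt
Leg 3: heading 19.4°; drift +2.3° → track 21.7°, groundspeed 106.4 kt
Leg 4: heading 336.4°; drift +5.8° → track 342.2°, groundspeed 101.1 kt
Leg 5: heading 27.0°; drift +1.5° → track 28.5°, groundspeed 106.8 kt

Leg 1: track=229.8°, groundspeed=84.4 kt
Leg 2: track=29.5°, groundspeed=106.9 kt
Leg 3: track=21.7°, groundspeed=106.4 kt
Leg 4: track=342.2°, groundspeed=101.1 kt
Leg 5: track=28.5°, groundspeed=106.8 kt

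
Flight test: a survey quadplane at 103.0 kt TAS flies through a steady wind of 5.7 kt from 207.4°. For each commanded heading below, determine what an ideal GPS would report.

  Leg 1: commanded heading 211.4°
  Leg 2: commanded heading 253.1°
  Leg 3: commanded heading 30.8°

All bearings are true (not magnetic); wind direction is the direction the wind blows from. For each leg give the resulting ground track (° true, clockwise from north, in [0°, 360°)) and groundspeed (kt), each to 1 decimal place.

Leg 1: track=211.6°, groundspeed=97.3 kt
Leg 2: track=255.5°, groundspeed=99.1 kt
Leg 3: track=30.6°, groundspeed=108.7 kt

Leg 1: heading 211.4°; drift +0.2° → track 211.6°, groundspeed 97.3 kt
Leg 2: heading 253.1°; drift +2.4° → track 255.5°, groundspeed 99.1 kt
Leg 3: heading 30.8°; drift -0.2° → track 30.6°, groundspeed 108.7 kt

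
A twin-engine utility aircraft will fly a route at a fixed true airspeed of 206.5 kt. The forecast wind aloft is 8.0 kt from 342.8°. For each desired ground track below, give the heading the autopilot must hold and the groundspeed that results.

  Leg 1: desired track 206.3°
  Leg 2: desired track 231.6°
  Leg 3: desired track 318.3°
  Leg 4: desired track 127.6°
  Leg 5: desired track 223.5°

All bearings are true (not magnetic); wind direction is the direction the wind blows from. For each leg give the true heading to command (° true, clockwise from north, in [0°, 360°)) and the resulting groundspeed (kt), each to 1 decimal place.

Leg 1: desired track 206.3°; wind correction +1.5° → command heading 207.8°, groundspeed 212.2 kt
Leg 2: desired track 231.6°; wind correction +2.1° → command heading 233.7°, groundspeed 209.3 kt
Leg 3: desired track 318.3°; wind correction +0.9° → command heading 319.2°, groundspeed 199.2 kt
Leg 4: desired track 127.6°; wind correction -1.3° → command heading 126.3°, groundspeed 213.0 kt
Leg 5: desired track 223.5°; wind correction +1.9° → command heading 225.4°, groundspeed 210.3 kt

Leg 1: heading=207.8°, groundspeed=212.2 kt
Leg 2: heading=233.7°, groundspeed=209.3 kt
Leg 3: heading=319.2°, groundspeed=199.2 kt
Leg 4: heading=126.3°, groundspeed=213.0 kt
Leg 5: heading=225.4°, groundspeed=210.3 kt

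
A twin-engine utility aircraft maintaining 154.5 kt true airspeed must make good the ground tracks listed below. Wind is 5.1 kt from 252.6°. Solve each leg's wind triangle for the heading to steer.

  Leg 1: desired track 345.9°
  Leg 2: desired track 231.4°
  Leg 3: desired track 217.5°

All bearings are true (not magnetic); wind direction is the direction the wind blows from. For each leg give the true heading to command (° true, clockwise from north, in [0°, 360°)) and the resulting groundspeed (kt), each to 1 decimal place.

Leg 1: desired track 345.9°; wind correction -1.9° → command heading 344.0°, groundspeed 154.7 kt
Leg 2: desired track 231.4°; wind correction +0.7° → command heading 232.1°, groundspeed 149.7 kt
Leg 3: desired track 217.5°; wind correction +1.1° → command heading 218.6°, groundspeed 150.3 kt

Leg 1: heading=344.0°, groundspeed=154.7 kt
Leg 2: heading=232.1°, groundspeed=149.7 kt
Leg 3: heading=218.6°, groundspeed=150.3 kt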